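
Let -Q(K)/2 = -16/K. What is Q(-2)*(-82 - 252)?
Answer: 5344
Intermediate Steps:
Q(K) = 32/K (Q(K) = -(-32)/K = 32/K)
Q(-2)*(-82 - 252) = (32/(-2))*(-82 - 252) = (32*(-½))*(-334) = -16*(-334) = 5344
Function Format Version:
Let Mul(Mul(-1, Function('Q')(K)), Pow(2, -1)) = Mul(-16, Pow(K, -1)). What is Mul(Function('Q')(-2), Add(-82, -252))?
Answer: 5344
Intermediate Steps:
Function('Q')(K) = Mul(32, Pow(K, -1)) (Function('Q')(K) = Mul(-2, Mul(-16, Pow(K, -1))) = Mul(32, Pow(K, -1)))
Mul(Function('Q')(-2), Add(-82, -252)) = Mul(Mul(32, Pow(-2, -1)), Add(-82, -252)) = Mul(Mul(32, Rational(-1, 2)), -334) = Mul(-16, -334) = 5344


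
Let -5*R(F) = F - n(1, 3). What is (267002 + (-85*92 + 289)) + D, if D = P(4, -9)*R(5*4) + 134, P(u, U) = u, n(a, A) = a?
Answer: 1297949/5 ≈ 2.5959e+5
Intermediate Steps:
R(F) = ⅕ - F/5 (R(F) = -(F - 1*1)/5 = -(F - 1)/5 = -(-1 + F)/5 = ⅕ - F/5)
D = 594/5 (D = 4*(⅕ - 4) + 134 = 4*(-19/5) + 134 = -76/5 + 134 = 594/5 ≈ 118.80)
(267002 + (-85*92 + 289)) + D = (267002 + (-85*92 + 289)) + 594/5 = (267002 + (-7820 + 289)) + 594/5 = (267002 - 7531) + 594/5 = 259471 + 594/5 = 1297949/5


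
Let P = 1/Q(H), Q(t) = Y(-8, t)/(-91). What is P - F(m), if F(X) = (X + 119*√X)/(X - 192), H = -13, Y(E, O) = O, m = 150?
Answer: 74/7 + 85*√6/6 ≈ 45.273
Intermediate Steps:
Q(t) = -t/91 (Q(t) = t/(-91) = t*(-1/91) = -t/91)
F(X) = (X + 119*√X)/(-192 + X)
P = 7 (P = 1/(-1/91*(-13)) = 1/(⅐) = 7)
P - F(m) = 7 - (150 + 119*√150)/(-192 + 150) = 7 - (150 + 119*(5*√6))/(-42) = 7 - (-1)*(150 + 595*√6)/42 = 7 - (-25/7 - 85*√6/6) = 7 + (25/7 + 85*√6/6) = 74/7 + 85*√6/6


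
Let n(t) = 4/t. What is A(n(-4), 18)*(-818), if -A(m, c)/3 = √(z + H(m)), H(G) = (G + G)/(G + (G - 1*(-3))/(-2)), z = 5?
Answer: 2454*√6 ≈ 6011.0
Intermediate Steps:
H(G) = 2*G/(-3/2 + G/2) (H(G) = (2*G)/(G + (G + 3)*(-½)) = (2*G)/(G + (3 + G)*(-½)) = (2*G)/(G + (-3/2 - G/2)) = (2*G)/(-3/2 + G/2) = 2*G/(-3/2 + G/2))
A(m, c) = -3*√(5 + 4*m/(-3 + m))
A(n(-4), 18)*(-818) = -3*√3*√((-5 + 3*(4/(-4)))/(-3 + 4/(-4)))*(-818) = -3*√3*√((-5 + 3*(4*(-¼)))/(-3 + 4*(-¼)))*(-818) = -3*√3*√((-5 + 3*(-1))/(-3 - 1))*(-818) = -3*√3*√((-5 - 3)/(-4))*(-818) = -3*√3*√(-¼*(-8))*(-818) = -3*√3*√2*(-818) = -3*√6*(-818) = 2454*√6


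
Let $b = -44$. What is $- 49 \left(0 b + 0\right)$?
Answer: $0$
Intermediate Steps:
$- 49 \left(0 b + 0\right) = - 49 \left(0 \left(-44\right) + 0\right) = - 49 \left(0 + 0\right) = \left(-49\right) 0 = 0$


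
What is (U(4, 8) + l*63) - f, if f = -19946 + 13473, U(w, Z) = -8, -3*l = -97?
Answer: 8502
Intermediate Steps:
l = 97/3 (l = -⅓*(-97) = 97/3 ≈ 32.333)
f = -6473
(U(4, 8) + l*63) - f = (-8 + (97/3)*63) - 1*(-6473) = (-8 + 2037) + 6473 = 2029 + 6473 = 8502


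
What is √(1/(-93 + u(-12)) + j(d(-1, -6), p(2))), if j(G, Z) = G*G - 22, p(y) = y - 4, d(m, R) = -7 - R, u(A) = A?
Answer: I*√231630/105 ≈ 4.5836*I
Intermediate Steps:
p(y) = -4 + y
j(G, Z) = -22 + G² (j(G, Z) = G² - 22 = -22 + G²)
√(1/(-93 + u(-12)) + j(d(-1, -6), p(2))) = √(1/(-93 - 12) + (-22 + (-7 - 1*(-6))²)) = √(1/(-105) + (-22 + (-7 + 6)²)) = √(-1/105 + (-22 + (-1)²)) = √(-1/105 + (-22 + 1)) = √(-1/105 - 21) = √(-2206/105) = I*√231630/105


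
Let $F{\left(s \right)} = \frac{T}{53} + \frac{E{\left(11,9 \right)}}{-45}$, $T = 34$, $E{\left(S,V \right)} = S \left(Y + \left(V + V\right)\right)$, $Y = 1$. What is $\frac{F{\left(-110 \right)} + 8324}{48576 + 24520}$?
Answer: $\frac{19843193}{174333960} \approx 0.11382$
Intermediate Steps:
$E{\left(S,V \right)} = S \left(1 + 2 V\right)$ ($E{\left(S,V \right)} = S \left(1 + \left(V + V\right)\right) = S \left(1 + 2 V\right)$)
$F{\left(s \right)} = - \frac{9547}{2385}$ ($F{\left(s \right)} = \frac{34}{53} + \frac{11 \left(1 + 2 \cdot 9\right)}{-45} = 34 \cdot \frac{1}{53} + 11 \left(1 + 18\right) \left(- \frac{1}{45}\right) = \frac{34}{53} + 11 \cdot 19 \left(- \frac{1}{45}\right) = \frac{34}{53} + 209 \left(- \frac{1}{45}\right) = \frac{34}{53} - \frac{209}{45} = - \frac{9547}{2385}$)
$\frac{F{\left(-110 \right)} + 8324}{48576 + 24520} = \frac{- \frac{9547}{2385} + 8324}{48576 + 24520} = \frac{19843193}{2385 \cdot 73096} = \frac{19843193}{2385} \cdot \frac{1}{73096} = \frac{19843193}{174333960}$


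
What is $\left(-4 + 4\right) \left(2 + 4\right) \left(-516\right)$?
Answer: $0$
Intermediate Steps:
$\left(-4 + 4\right) \left(2 + 4\right) \left(-516\right) = 0 \cdot 6 \left(-516\right) = 0 \left(-516\right) = 0$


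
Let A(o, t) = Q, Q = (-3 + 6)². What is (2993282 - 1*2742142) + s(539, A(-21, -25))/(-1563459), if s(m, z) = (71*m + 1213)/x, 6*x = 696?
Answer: 22773531389339/90680622 ≈ 2.5114e+5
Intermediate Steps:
Q = 9 (Q = 3² = 9)
A(o, t) = 9
x = 116 (x = (⅙)*696 = 116)
s(m, z) = 1213/116 + 71*m/116 (s(m, z) = (71*m + 1213)/116 = (1213 + 71*m)*(1/116) = 1213/116 + 71*m/116)
(2993282 - 1*2742142) + s(539, A(-21, -25))/(-1563459) = (2993282 - 1*2742142) + (1213/116 + (71/116)*539)/(-1563459) = (2993282 - 2742142) + (1213/116 + 38269/116)*(-1/1563459) = 251140 + (19741/58)*(-1/1563459) = 251140 - 19741/90680622 = 22773531389339/90680622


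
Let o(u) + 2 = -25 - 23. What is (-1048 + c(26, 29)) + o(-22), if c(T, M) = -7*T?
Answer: -1280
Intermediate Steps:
o(u) = -50 (o(u) = -2 + (-25 - 23) = -2 - 48 = -50)
(-1048 + c(26, 29)) + o(-22) = (-1048 - 7*26) - 50 = (-1048 - 182) - 50 = -1230 - 50 = -1280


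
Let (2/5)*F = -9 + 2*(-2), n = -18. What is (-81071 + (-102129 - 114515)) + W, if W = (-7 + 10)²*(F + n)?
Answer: -596339/2 ≈ -2.9817e+5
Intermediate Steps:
F = -65/2 (F = 5*(-9 + 2*(-2))/2 = 5*(-9 - 4)/2 = (5/2)*(-13) = -65/2 ≈ -32.500)
W = -909/2 (W = (-7 + 10)²*(-65/2 - 18) = 3²*(-101/2) = 9*(-101/2) = -909/2 ≈ -454.50)
(-81071 + (-102129 - 114515)) + W = (-81071 + (-102129 - 114515)) - 909/2 = (-81071 - 216644) - 909/2 = -297715 - 909/2 = -596339/2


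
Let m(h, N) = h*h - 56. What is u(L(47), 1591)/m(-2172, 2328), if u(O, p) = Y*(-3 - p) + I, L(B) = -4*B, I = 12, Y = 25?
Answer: -19919/2358764 ≈ -0.0084447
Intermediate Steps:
u(O, p) = -63 - 25*p (u(O, p) = 25*(-3 - p) + 12 = (-75 - 25*p) + 12 = -63 - 25*p)
m(h, N) = -56 + h² (m(h, N) = h² - 56 = -56 + h²)
u(L(47), 1591)/m(-2172, 2328) = (-63 - 25*1591)/(-56 + (-2172)²) = (-63 - 39775)/(-56 + 4717584) = -39838/4717528 = -39838*1/4717528 = -19919/2358764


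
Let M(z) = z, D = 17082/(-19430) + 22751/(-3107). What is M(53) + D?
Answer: 1352215913/30184505 ≈ 44.798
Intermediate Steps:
D = -247562852/30184505 (D = 17082*(-1/19430) + 22751*(-1/3107) = -8541/9715 - 22751/3107 = -247562852/30184505 ≈ -8.2017)
M(53) + D = 53 - 247562852/30184505 = 1352215913/30184505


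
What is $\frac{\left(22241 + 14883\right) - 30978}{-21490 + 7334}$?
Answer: $- \frac{3073}{7078} \approx -0.43416$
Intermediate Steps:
$\frac{\left(22241 + 14883\right) - 30978}{-21490 + 7334} = \frac{37124 - 30978}{-14156} = 6146 \left(- \frac{1}{14156}\right) = - \frac{3073}{7078}$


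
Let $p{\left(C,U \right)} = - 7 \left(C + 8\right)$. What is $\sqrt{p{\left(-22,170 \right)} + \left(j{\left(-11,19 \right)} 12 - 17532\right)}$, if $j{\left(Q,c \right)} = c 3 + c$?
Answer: $i \sqrt{16522} \approx 128.54 i$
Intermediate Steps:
$j{\left(Q,c \right)} = 4 c$ ($j{\left(Q,c \right)} = 3 c + c = 4 c$)
$p{\left(C,U \right)} = -56 - 7 C$ ($p{\left(C,U \right)} = - 7 \left(8 + C\right) = -56 - 7 C$)
$\sqrt{p{\left(-22,170 \right)} + \left(j{\left(-11,19 \right)} 12 - 17532\right)} = \sqrt{\left(-56 - -154\right) + \left(4 \cdot 19 \cdot 12 - 17532\right)} = \sqrt{\left(-56 + 154\right) + \left(76 \cdot 12 - 17532\right)} = \sqrt{98 + \left(912 - 17532\right)} = \sqrt{98 - 16620} = \sqrt{-16522} = i \sqrt{16522}$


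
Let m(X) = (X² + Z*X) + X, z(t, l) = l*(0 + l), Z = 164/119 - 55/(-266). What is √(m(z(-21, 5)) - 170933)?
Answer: 3*I*√386802107958/4522 ≈ 412.61*I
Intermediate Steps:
Z = 7167/4522 (Z = 164*(1/119) - 55*(-1/266) = 164/119 + 55/266 = 7167/4522 ≈ 1.5849)
z(t, l) = l² (z(t, l) = l*l = l²)
m(X) = X² + 11689*X/4522 (m(X) = (X² + 7167*X/4522) + X = X² + 11689*X/4522)
√(m(z(-21, 5)) - 170933) = √((1/4522)*5²*(11689 + 4522*5²) - 170933) = √((1/4522)*25*(11689 + 4522*25) - 170933) = √((1/4522)*25*(11689 + 113050) - 170933) = √((1/4522)*25*124739 - 170933) = √(3118475/4522 - 170933) = √(-769840551/4522) = 3*I*√386802107958/4522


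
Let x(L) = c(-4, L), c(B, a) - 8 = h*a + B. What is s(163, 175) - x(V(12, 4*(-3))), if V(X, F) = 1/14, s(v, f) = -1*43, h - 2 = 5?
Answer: -95/2 ≈ -47.500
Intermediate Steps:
h = 7 (h = 2 + 5 = 7)
s(v, f) = -43
V(X, F) = 1/14
c(B, a) = 8 + B + 7*a (c(B, a) = 8 + (7*a + B) = 8 + (B + 7*a) = 8 + B + 7*a)
x(L) = 4 + 7*L (x(L) = 8 - 4 + 7*L = 4 + 7*L)
s(163, 175) - x(V(12, 4*(-3))) = -43 - (4 + 7*(1/14)) = -43 - (4 + ½) = -43 - 1*9/2 = -43 - 9/2 = -95/2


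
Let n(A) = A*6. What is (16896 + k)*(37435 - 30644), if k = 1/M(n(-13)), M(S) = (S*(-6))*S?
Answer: 4188495820153/36504 ≈ 1.1474e+8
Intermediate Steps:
n(A) = 6*A
M(S) = -6*S² (M(S) = (-6*S)*S = -6*S²)
k = -1/36504 (k = 1/(-6*(6*(-13))²) = 1/(-6*(-78)²) = 1/(-6*6084) = 1/(-36504) = -1/36504 ≈ -2.7394e-5)
(16896 + k)*(37435 - 30644) = (16896 - 1/36504)*(37435 - 30644) = (616771583/36504)*6791 = 4188495820153/36504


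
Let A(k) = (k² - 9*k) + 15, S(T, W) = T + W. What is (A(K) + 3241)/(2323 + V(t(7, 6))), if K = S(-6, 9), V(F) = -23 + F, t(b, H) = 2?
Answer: 1619/1151 ≈ 1.4066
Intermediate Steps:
K = 3 (K = -6 + 9 = 3)
A(k) = 15 + k² - 9*k
(A(K) + 3241)/(2323 + V(t(7, 6))) = ((15 + 3² - 9*3) + 3241)/(2323 + (-23 + 2)) = ((15 + 9 - 27) + 3241)/(2323 - 21) = (-3 + 3241)/2302 = 3238*(1/2302) = 1619/1151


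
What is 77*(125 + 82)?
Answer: 15939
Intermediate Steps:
77*(125 + 82) = 77*207 = 15939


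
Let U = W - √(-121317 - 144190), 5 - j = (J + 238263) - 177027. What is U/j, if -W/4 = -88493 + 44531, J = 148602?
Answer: -175848/209833 + I*√265507/209833 ≈ -0.83804 + 0.0024556*I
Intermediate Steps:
j = -209833 (j = 5 - ((148602 + 238263) - 177027) = 5 - (386865 - 177027) = 5 - 1*209838 = 5 - 209838 = -209833)
W = 175848 (W = -4*(-88493 + 44531) = -4*(-43962) = 175848)
U = 175848 - I*√265507 (U = 175848 - √(-121317 - 144190) = 175848 - √(-265507) = 175848 - I*√265507 ≈ 1.7585e+5 - 515.27*I)
U/j = (175848 - I*√265507)/(-209833) = (175848 - I*√265507)*(-1/209833) = -175848/209833 + I*√265507/209833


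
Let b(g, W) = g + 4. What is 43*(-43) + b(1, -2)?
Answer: -1844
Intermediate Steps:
b(g, W) = 4 + g
43*(-43) + b(1, -2) = 43*(-43) + (4 + 1) = -1849 + 5 = -1844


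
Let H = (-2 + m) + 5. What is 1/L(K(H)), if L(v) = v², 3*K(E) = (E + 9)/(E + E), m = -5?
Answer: 144/49 ≈ 2.9388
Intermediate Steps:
H = -2 (H = (-2 - 5) + 5 = -7 + 5 = -2)
K(E) = (9 + E)/(6*E) (K(E) = ((E + 9)/(E + E))/3 = ((9 + E)/((2*E)))/3 = ((9 + E)*(1/(2*E)))/3 = ((9 + E)/(2*E))/3 = (9 + E)/(6*E))
1/L(K(H)) = 1/(((⅙)*(9 - 2)/(-2))²) = 1/(((⅙)*(-½)*7)²) = 1/((-7/12)²) = 1/(49/144) = 144/49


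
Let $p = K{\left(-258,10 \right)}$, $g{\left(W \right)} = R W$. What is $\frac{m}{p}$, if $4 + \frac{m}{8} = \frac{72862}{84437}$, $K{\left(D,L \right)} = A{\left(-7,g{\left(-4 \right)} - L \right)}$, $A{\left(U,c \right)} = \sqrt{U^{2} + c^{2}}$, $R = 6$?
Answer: $- \frac{2119088 \sqrt{1205}}{101746585} \approx -0.72297$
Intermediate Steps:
$g{\left(W \right)} = 6 W$
$K{\left(D,L \right)} = \sqrt{49 + \left(-24 - L\right)^{2}}$ ($K{\left(D,L \right)} = \sqrt{\left(-7\right)^{2} + \left(6 \left(-4\right) - L\right)^{2}} = \sqrt{49 + \left(-24 - L\right)^{2}}$)
$p = \sqrt{1205}$ ($p = \sqrt{49 + \left(24 + 10\right)^{2}} = \sqrt{49 + 34^{2}} = \sqrt{49 + 1156} = \sqrt{1205} \approx 34.713$)
$m = - \frac{2119088}{84437}$ ($m = -32 + 8 \cdot \frac{72862}{84437} = -32 + \frac{582896}{84437} = - \frac{2119088}{84437} \approx -25.097$)
$\frac{m}{p} = - \frac{2119088}{84437 \sqrt{1205}} = - \frac{2119088 \frac{\sqrt{1205}}{1205}}{84437} = - \frac{2119088 \sqrt{1205}}{101746585}$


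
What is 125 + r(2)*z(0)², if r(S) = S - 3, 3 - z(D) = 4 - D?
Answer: 124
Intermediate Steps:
z(D) = -1 + D (z(D) = 3 - (4 - D) = 3 + (-4 + D) = -1 + D)
r(S) = -3 + S
125 + r(2)*z(0)² = 125 + (-3 + 2)*(-1 + 0)² = 125 - 1*(-1)² = 125 - 1*1 = 125 - 1 = 124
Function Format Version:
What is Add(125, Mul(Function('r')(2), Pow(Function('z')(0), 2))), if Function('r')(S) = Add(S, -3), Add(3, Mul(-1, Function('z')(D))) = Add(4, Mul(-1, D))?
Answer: 124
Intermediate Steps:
Function('z')(D) = Add(-1, D) (Function('z')(D) = Add(3, Mul(-1, Add(4, Mul(-1, D)))) = Add(3, Add(-4, D)) = Add(-1, D))
Function('r')(S) = Add(-3, S)
Add(125, Mul(Function('r')(2), Pow(Function('z')(0), 2))) = Add(125, Mul(Add(-3, 2), Pow(Add(-1, 0), 2))) = Add(125, Mul(-1, Pow(-1, 2))) = Add(125, Mul(-1, 1)) = Add(125, -1) = 124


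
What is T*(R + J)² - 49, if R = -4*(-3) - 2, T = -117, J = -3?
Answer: -5782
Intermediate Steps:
R = 10 (R = 12 - 2 = 10)
T*(R + J)² - 49 = -117*(10 - 3)² - 49 = -117*7² - 49 = -117*49 - 49 = -5733 - 49 = -5782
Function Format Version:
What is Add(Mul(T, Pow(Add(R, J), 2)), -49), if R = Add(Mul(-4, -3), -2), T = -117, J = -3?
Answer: -5782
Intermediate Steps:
R = 10 (R = Add(12, -2) = 10)
Add(Mul(T, Pow(Add(R, J), 2)), -49) = Add(Mul(-117, Pow(Add(10, -3), 2)), -49) = Add(Mul(-117, Pow(7, 2)), -49) = Add(Mul(-117, 49), -49) = Add(-5733, -49) = -5782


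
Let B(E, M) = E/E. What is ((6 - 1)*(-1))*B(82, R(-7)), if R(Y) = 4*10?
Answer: -5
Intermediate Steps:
R(Y) = 40
B(E, M) = 1
((6 - 1)*(-1))*B(82, R(-7)) = ((6 - 1)*(-1))*1 = (5*(-1))*1 = -5*1 = -5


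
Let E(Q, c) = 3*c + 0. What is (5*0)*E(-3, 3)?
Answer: 0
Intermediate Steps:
E(Q, c) = 3*c
(5*0)*E(-3, 3) = (5*0)*(3*3) = 0*9 = 0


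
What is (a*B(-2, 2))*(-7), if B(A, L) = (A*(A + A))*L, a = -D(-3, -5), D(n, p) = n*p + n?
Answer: 1344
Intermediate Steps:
D(n, p) = n + n*p
a = -12 (a = -(-3)*(1 - 5) = -(-3)*(-4) = -1*12 = -12)
B(A, L) = 2*L*A**2 (B(A, L) = (A*(2*A))*L = (2*A**2)*L = 2*L*A**2)
(a*B(-2, 2))*(-7) = -24*2*(-2)**2*(-7) = -24*2*4*(-7) = -12*16*(-7) = -192*(-7) = 1344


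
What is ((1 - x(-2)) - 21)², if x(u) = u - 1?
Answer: 289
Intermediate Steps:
x(u) = -1 + u
((1 - x(-2)) - 21)² = ((1 - (-1 - 2)) - 21)² = ((1 - 1*(-3)) - 21)² = ((1 + 3) - 21)² = (4 - 21)² = (-17)² = 289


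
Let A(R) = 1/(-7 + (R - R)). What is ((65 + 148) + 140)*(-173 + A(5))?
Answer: -427836/7 ≈ -61119.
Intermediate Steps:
A(R) = -1/7 (A(R) = 1/(-7 + 0) = 1/(-7) = -1/7)
((65 + 148) + 140)*(-173 + A(5)) = ((65 + 148) + 140)*(-173 - 1/7) = (213 + 140)*(-1212/7) = 353*(-1212/7) = -427836/7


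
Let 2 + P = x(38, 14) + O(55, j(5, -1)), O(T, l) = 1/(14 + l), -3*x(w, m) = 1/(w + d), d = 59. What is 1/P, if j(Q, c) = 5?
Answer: -5529/10786 ≈ -0.51261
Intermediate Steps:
x(w, m) = -1/(3*(59 + w)) (x(w, m) = -1/(3*(w + 59)) = -1/(3*(59 + w)))
P = -10786/5529 (P = -2 + (-1/(177 + 3*38) + 1/(14 + 5)) = -2 + (-1/(177 + 114) + 1/19) = -2 + (-1/291 + 1/19) = -2 + 272/5529 = -10786/5529 ≈ -1.9508)
1/P = 1/(-10786/5529) = -5529/10786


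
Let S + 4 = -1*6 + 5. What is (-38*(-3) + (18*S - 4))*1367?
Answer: 27340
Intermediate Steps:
S = -5 (S = -4 + (-1*6 + 5) = -4 + (-6 + 5) = -4 - 1 = -5)
(-38*(-3) + (18*S - 4))*1367 = (-38*(-3) + (18*(-5) - 4))*1367 = (114 + (-90 - 4))*1367 = (114 - 94)*1367 = 20*1367 = 27340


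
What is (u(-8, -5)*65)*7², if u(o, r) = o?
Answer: -25480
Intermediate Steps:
(u(-8, -5)*65)*7² = -8*65*7² = -520*49 = -25480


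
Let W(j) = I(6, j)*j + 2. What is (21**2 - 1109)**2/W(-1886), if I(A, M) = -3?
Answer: 111556/1415 ≈ 78.838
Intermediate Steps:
W(j) = 2 - 3*j (W(j) = -3*j + 2 = 2 - 3*j)
(21**2 - 1109)**2/W(-1886) = (21**2 - 1109)**2/(2 - 3*(-1886)) = (441 - 1109)**2/(2 + 5658) = (-668)**2/5660 = 446224*(1/5660) = 111556/1415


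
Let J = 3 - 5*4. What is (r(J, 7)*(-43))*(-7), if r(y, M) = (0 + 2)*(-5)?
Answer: -3010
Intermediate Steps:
J = -17 (J = 3 - 20 = -17)
r(y, M) = -10 (r(y, M) = 2*(-5) = -10)
(r(J, 7)*(-43))*(-7) = -10*(-43)*(-7) = 430*(-7) = -3010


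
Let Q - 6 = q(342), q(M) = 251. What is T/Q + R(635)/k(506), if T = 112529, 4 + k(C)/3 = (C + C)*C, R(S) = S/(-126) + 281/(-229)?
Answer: 4987918796105267/11391686965512 ≈ 437.86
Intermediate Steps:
Q = 257 (Q = 6 + 251 = 257)
R(S) = -281/229 - S/126 (R(S) = S*(-1/126) + 281*(-1/229) = -S/126 - 281/229 = -281/229 - S/126)
k(C) = -12 + 6*C**2 (k(C) = -12 + 3*((C + C)*C) = -12 + 3*((2*C)*C) = -12 + 3*(2*C**2) = -12 + 6*C**2)
T/Q + R(635)/k(506) = 112529/257 + (-281/229 - 1/126*635)/(-12 + 6*506**2) = 112529*(1/257) + (-281/229 - 635/126)/(-12 + 6*256036) = 112529/257 - 180821/(28854*(-12 + 1536216)) = 112529/257 - 180821/28854/1536204 = 112529/257 - 180821/28854*1/1536204 = 112529/257 - 180821/44325630216 = 4987918796105267/11391686965512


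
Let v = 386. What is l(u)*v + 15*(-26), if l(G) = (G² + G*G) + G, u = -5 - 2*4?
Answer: 125060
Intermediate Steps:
u = -13 (u = -5 - 8 = -13)
l(G) = G + 2*G² (l(G) = (G² + G²) + G = 2*G² + G = G + 2*G²)
l(u)*v + 15*(-26) = -13*(1 + 2*(-13))*386 + 15*(-26) = -13*(1 - 26)*386 - 390 = -13*(-25)*386 - 390 = 325*386 - 390 = 125450 - 390 = 125060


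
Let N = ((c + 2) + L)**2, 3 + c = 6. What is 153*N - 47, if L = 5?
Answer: 15253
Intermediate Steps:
c = 3 (c = -3 + 6 = 3)
N = 100 (N = ((3 + 2) + 5)**2 = (5 + 5)**2 = 10**2 = 100)
153*N - 47 = 153*100 - 47 = 15300 - 47 = 15253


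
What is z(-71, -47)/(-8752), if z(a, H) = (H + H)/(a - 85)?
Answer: -47/682656 ≈ -6.8849e-5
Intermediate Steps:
z(a, H) = 2*H/(-85 + a) (z(a, H) = (2*H)/(-85 + a) = 2*H/(-85 + a))
z(-71, -47)/(-8752) = (2*(-47)/(-85 - 71))/(-8752) = (2*(-47)/(-156))*(-1/8752) = (2*(-47)*(-1/156))*(-1/8752) = (47/78)*(-1/8752) = -47/682656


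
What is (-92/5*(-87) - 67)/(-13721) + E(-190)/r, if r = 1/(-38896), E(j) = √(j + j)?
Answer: -7669/68605 - 77792*I*√95 ≈ -0.11178 - 7.5822e+5*I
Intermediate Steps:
E(j) = √2*√j (E(j) = √(2*j) = √2*√j)
r = -1/38896 ≈ -2.5710e-5
(-92/5*(-87) - 67)/(-13721) + E(-190)/r = (-92/5*(-87) - 67)/(-13721) + (√2*√(-190))/(-1/38896) = (-92*⅕*(-87) - 67)*(-1/13721) + (√2*(I*√190))*(-38896) = (-92/5*(-87) - 67)*(-1/13721) + (2*I*√95)*(-38896) = (8004/5 - 67)*(-1/13721) - 77792*I*√95 = (7669/5)*(-1/13721) - 77792*I*√95 = -7669/68605 - 77792*I*√95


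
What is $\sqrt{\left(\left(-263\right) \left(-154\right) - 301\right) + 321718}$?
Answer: $\sqrt{361919} \approx 601.6$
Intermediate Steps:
$\sqrt{\left(\left(-263\right) \left(-154\right) - 301\right) + 321718} = \sqrt{\left(40502 - 301\right) + 321718} = \sqrt{40201 + 321718} = \sqrt{361919}$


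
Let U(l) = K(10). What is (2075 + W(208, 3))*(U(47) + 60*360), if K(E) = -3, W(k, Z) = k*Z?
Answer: 58290303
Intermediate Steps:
W(k, Z) = Z*k
U(l) = -3
(2075 + W(208, 3))*(U(47) + 60*360) = (2075 + 3*208)*(-3 + 60*360) = (2075 + 624)*(-3 + 21600) = 2699*21597 = 58290303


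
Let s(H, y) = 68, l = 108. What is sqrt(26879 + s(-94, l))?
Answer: sqrt(26947) ≈ 164.16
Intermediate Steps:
sqrt(26879 + s(-94, l)) = sqrt(26879 + 68) = sqrt(26947)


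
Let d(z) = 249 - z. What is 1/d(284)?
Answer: -1/35 ≈ -0.028571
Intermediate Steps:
1/d(284) = 1/(249 - 1*284) = 1/(249 - 284) = 1/(-35) = -1/35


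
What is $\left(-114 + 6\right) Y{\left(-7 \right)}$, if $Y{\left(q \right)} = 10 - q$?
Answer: $-1836$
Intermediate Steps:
$\left(-114 + 6\right) Y{\left(-7 \right)} = \left(-114 + 6\right) \left(10 - -7\right) = - 108 \left(10 + 7\right) = \left(-108\right) 17 = -1836$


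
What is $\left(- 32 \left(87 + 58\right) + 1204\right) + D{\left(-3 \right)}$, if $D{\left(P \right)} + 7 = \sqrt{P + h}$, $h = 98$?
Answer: $-3443 + \sqrt{95} \approx -3433.3$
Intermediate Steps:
$D{\left(P \right)} = -7 + \sqrt{98 + P}$ ($D{\left(P \right)} = -7 + \sqrt{P + 98} = -7 + \sqrt{98 + P}$)
$\left(- 32 \left(87 + 58\right) + 1204\right) + D{\left(-3 \right)} = \left(- 32 \left(87 + 58\right) + 1204\right) - \left(7 - \sqrt{98 - 3}\right) = \left(\left(-32\right) 145 + 1204\right) - \left(7 - \sqrt{95}\right) = \left(-4640 + 1204\right) - \left(7 - \sqrt{95}\right) = -3436 - \left(7 - \sqrt{95}\right) = -3443 + \sqrt{95}$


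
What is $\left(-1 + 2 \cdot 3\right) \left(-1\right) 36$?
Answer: $-180$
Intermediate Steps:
$\left(-1 + 2 \cdot 3\right) \left(-1\right) 36 = \left(-1 + 6\right) \left(-1\right) 36 = 5 \left(-1\right) 36 = \left(-5\right) 36 = -180$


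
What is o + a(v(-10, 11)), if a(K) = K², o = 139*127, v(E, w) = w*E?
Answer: 29753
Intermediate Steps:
v(E, w) = E*w
o = 17653
o + a(v(-10, 11)) = 17653 + (-10*11)² = 17653 + (-110)² = 17653 + 12100 = 29753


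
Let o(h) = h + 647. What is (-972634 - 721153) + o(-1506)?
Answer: -1694646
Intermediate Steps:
o(h) = 647 + h
(-972634 - 721153) + o(-1506) = (-972634 - 721153) + (647 - 1506) = -1693787 - 859 = -1694646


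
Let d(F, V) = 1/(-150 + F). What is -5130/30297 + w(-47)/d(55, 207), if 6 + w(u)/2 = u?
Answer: 101695220/10099 ≈ 10070.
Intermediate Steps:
w(u) = -12 + 2*u
-5130/30297 + w(-47)/d(55, 207) = -5130/30297 + (-12 + 2*(-47))/(1/(-150 + 55)) = -5130*1/30297 + (-12 - 94)/(1/(-95)) = -1710/10099 - 106/(-1/95) = -1710/10099 - 106*(-95) = -1710/10099 + 10070 = 101695220/10099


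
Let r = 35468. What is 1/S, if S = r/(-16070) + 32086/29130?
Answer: -23405955/25878041 ≈ -0.90447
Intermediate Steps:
S = -25878041/23405955 (S = 35468/(-16070) + 32086/29130 = 35468*(-1/16070) + 32086*(1/29130) = -17734/8035 + 16043/14565 = -25878041/23405955 ≈ -1.1056)
1/S = 1/(-25878041/23405955) = -23405955/25878041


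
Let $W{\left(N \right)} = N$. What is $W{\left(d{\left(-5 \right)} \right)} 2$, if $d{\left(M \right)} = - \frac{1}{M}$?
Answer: $\frac{2}{5} \approx 0.4$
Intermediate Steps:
$W{\left(d{\left(-5 \right)} \right)} 2 = - \frac{1}{-5} \cdot 2 = \left(-1\right) \left(- \frac{1}{5}\right) 2 = \frac{1}{5} \cdot 2 = \frac{2}{5}$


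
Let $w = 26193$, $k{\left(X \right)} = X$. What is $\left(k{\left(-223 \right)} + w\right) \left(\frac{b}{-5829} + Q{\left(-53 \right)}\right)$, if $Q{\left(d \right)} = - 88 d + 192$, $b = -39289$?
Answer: $\frac{736117390610}{5829} \approx 1.2629 \cdot 10^{8}$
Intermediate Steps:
$Q{\left(d \right)} = 192 - 88 d$
$\left(k{\left(-223 \right)} + w\right) \left(\frac{b}{-5829} + Q{\left(-53 \right)}\right) = \left(-223 + 26193\right) \left(- \frac{39289}{-5829} + \left(192 - -4664\right)\right) = 25970 \left(\left(-39289\right) \left(- \frac{1}{5829}\right) + \left(192 + 4664\right)\right) = 25970 \left(\frac{39289}{5829} + 4856\right) = 25970 \cdot \frac{28344913}{5829} = \frac{736117390610}{5829}$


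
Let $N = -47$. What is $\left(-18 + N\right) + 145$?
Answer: $80$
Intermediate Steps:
$\left(-18 + N\right) + 145 = \left(-18 - 47\right) + 145 = -65 + 145 = 80$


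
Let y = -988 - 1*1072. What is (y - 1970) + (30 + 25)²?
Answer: -1005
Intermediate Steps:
y = -2060 (y = -988 - 1072 = -2060)
(y - 1970) + (30 + 25)² = (-2060 - 1970) + (30 + 25)² = -4030 + 55² = -4030 + 3025 = -1005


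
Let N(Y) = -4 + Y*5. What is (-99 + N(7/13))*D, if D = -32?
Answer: 41728/13 ≈ 3209.8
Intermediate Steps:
N(Y) = -4 + 5*Y
(-99 + N(7/13))*D = (-99 + (-4 + 5*(7/13)))*(-32) = (-99 + (-4 + 35/13))*(-32) = (-99 - 17/13)*(-32) = -1304/13*(-32) = 41728/13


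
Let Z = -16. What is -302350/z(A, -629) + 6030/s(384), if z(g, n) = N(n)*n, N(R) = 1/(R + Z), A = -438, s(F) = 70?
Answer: -1364730963/4403 ≈ -3.0996e+5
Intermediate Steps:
N(R) = 1/(-16 + R) (N(R) = 1/(R - 16) = 1/(-16 + R))
z(g, n) = n/(-16 + n)
-302350/z(A, -629) + 6030/s(384) = -302350/((-629/(-16 - 629))) + 6030/70 = -302350/((-629/(-645))) + 6030*(1/70) = -302350/((-629*(-1/645))) + 603/7 = -302350/629/645 + 603/7 = -302350*645/629 + 603/7 = -195015750/629 + 603/7 = -1364730963/4403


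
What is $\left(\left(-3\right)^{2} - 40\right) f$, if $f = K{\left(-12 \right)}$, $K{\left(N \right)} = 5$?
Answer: $-155$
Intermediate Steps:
$f = 5$
$\left(\left(-3\right)^{2} - 40\right) f = \left(\left(-3\right)^{2} - 40\right) 5 = \left(9 - 40\right) 5 = \left(-31\right) 5 = -155$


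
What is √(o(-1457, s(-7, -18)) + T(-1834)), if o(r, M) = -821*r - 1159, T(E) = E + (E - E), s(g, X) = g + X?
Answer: 2*√298301 ≈ 1092.3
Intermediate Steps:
s(g, X) = X + g
T(E) = E (T(E) = E + 0 = E)
o(r, M) = -1159 - 821*r
√(o(-1457, s(-7, -18)) + T(-1834)) = √((-1159 - 821*(-1457)) - 1834) = √((-1159 + 1196197) - 1834) = √(1195038 - 1834) = √1193204 = 2*√298301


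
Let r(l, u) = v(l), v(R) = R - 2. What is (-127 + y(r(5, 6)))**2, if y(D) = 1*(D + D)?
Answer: 14641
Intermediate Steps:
v(R) = -2 + R
r(l, u) = -2 + l
y(D) = 2*D (y(D) = 1*(2*D) = 2*D)
(-127 + y(r(5, 6)))**2 = (-127 + 2*(-2 + 5))**2 = (-127 + 2*3)**2 = (-127 + 6)**2 = (-121)**2 = 14641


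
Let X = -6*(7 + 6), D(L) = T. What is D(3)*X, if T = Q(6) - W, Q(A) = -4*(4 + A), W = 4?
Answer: 3432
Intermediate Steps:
Q(A) = -16 - 4*A
T = -44 (T = (-16 - 4*6) - 1*4 = (-16 - 24) - 4 = -40 - 4 = -44)
D(L) = -44
X = -78 (X = -6*13 = -78)
D(3)*X = -44*(-78) = 3432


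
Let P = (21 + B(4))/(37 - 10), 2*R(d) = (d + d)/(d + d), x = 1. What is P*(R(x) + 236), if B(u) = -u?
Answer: 8041/54 ≈ 148.91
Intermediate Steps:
R(d) = ½ (R(d) = ((d + d)/(d + d))/2 = ((2*d)/((2*d)))/2 = ((2*d)*(1/(2*d)))/2 = (½)*1 = ½)
P = 17/27 (P = (21 - 1*4)/(37 - 10) = (21 - 4)/27 = 17*(1/27) = 17/27 ≈ 0.62963)
P*(R(x) + 236) = 17*(½ + 236)/27 = (17/27)*(473/2) = 8041/54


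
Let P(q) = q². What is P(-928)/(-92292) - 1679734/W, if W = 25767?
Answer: -2109715934/28310571 ≈ -74.520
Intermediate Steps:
P(-928)/(-92292) - 1679734/W = (-928)²/(-92292) - 1679734/25767 = 861184*(-1/92292) - 1679734*1/25767 = -215296/23073 - 239962/3681 = -2109715934/28310571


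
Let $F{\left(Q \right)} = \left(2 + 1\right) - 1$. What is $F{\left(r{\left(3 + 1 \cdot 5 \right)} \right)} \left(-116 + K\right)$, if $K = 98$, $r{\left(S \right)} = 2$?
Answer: $-36$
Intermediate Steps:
$F{\left(Q \right)} = 2$ ($F{\left(Q \right)} = 3 - 1 = 2$)
$F{\left(r{\left(3 + 1 \cdot 5 \right)} \right)} \left(-116 + K\right) = 2 \left(-116 + 98\right) = 2 \left(-18\right) = -36$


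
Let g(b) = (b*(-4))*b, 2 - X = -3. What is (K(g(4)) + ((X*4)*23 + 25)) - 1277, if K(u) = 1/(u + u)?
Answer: -101377/128 ≈ -792.01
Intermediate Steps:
X = 5 (X = 2 - 1*(-3) = 2 + 3 = 5)
g(b) = -4*b² (g(b) = (-4*b)*b = -4*b²)
K(u) = 1/(2*u)
(K(g(4)) + ((X*4)*23 + 25)) - 1277 = (1/(2*((-4*4²))) + ((5*4)*23 + 25)) - 1277 = (1/(2*((-4*16))) + (20*23 + 25)) - 1277 = ((½)/(-64) + (460 + 25)) - 1277 = ((½)*(-1/64) + 485) - 1277 = (-1/128 + 485) - 1277 = 62079/128 - 1277 = -101377/128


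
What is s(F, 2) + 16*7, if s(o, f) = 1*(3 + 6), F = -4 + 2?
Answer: 121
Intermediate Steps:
F = -2
s(o, f) = 9 (s(o, f) = 1*9 = 9)
s(F, 2) + 16*7 = 9 + 16*7 = 9 + 112 = 121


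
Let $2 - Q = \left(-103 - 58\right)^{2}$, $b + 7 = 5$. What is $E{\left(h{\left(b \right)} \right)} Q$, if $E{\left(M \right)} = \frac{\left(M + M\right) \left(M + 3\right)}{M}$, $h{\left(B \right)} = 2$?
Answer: $-259190$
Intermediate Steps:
$b = -2$ ($b = -7 + 5 = -2$)
$E{\left(M \right)} = 6 + 2 M$ ($E{\left(M \right)} = \frac{2 M \left(3 + M\right)}{M} = 6 + 2 M$)
$Q = -25919$ ($Q = 2 - \left(-103 - 58\right)^{2} = 2 - \left(-161\right)^{2} = 2 - 25921 = -25919$)
$E{\left(h{\left(b \right)} \right)} Q = \left(6 + 2 \cdot 2\right) \left(-25919\right) = \left(6 + 4\right) \left(-25919\right) = 10 \left(-25919\right) = -259190$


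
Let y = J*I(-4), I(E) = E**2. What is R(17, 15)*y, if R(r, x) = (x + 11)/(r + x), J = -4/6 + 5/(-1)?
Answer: -221/3 ≈ -73.667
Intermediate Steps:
J = -17/3 (J = -4*1/6 + 5*(-1) = -2/3 - 5 = -17/3 ≈ -5.6667)
R(r, x) = (11 + x)/(r + x)
y = -272/3 (y = -17/3*(-4)**2 = -17/3*16 = -272/3 ≈ -90.667)
R(17, 15)*y = ((11 + 15)/(17 + 15))*(-272/3) = (26/32)*(-272/3) = ((1/32)*26)*(-272/3) = (13/16)*(-272/3) = -221/3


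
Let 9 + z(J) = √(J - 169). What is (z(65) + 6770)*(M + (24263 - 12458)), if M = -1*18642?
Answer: -46224957 - 13674*I*√26 ≈ -4.6225e+7 - 69724.0*I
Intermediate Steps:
z(J) = -9 + √(-169 + J) (z(J) = -9 + √(J - 169) = -9 + √(-169 + J))
M = -18642
(z(65) + 6770)*(M + (24263 - 12458)) = ((-9 + √(-169 + 65)) + 6770)*(-18642 + (24263 - 12458)) = ((-9 + √(-104)) + 6770)*(-18642 + 11805) = ((-9 + 2*I*√26) + 6770)*(-6837) = (6761 + 2*I*√26)*(-6837) = -46224957 - 13674*I*√26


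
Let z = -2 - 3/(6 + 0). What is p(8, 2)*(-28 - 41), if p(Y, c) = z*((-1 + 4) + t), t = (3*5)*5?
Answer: 13455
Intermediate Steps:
z = -5/2 (z = -2 - 3/6 = -2 + (⅙)*(-3) = -2 - ½ = -5/2 ≈ -2.5000)
t = 75 (t = 15*5 = 75)
p(Y, c) = -195 (p(Y, c) = -5*((-1 + 4) + 75)/2 = -5*(3 + 75)/2 = -5/2*78 = -195)
p(8, 2)*(-28 - 41) = -195*(-28 - 41) = -195*(-69) = 13455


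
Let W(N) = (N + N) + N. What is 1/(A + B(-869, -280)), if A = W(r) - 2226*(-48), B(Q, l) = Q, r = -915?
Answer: 1/103234 ≈ 9.6867e-6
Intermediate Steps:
W(N) = 3*N (W(N) = 2*N + N = 3*N)
A = 104103 (A = 3*(-915) - 2226*(-48) = -2745 - 1*(-106848) = -2745 + 106848 = 104103)
1/(A + B(-869, -280)) = 1/(104103 - 869) = 1/103234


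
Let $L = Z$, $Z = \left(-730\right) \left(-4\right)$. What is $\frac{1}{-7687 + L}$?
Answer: $- \frac{1}{4767} \approx -0.00020978$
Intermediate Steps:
$Z = 2920$
$L = 2920$
$\frac{1}{-7687 + L} = \frac{1}{-7687 + 2920} = \frac{1}{-4767} = - \frac{1}{4767}$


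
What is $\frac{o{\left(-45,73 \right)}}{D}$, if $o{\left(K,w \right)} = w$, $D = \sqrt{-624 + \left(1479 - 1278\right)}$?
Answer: $- \frac{73 i \sqrt{47}}{141} \approx - 3.5494 i$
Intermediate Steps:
$D = 3 i \sqrt{47}$ ($D = \sqrt{-624 + 201} = \sqrt{-423} = 3 i \sqrt{47} \approx 20.567 i$)
$\frac{o{\left(-45,73 \right)}}{D} = \frac{73}{3 i \sqrt{47}} = 73 \left(- \frac{i \sqrt{47}}{141}\right) = - \frac{73 i \sqrt{47}}{141}$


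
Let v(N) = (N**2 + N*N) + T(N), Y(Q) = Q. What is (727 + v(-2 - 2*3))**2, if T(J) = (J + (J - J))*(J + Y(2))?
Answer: 815409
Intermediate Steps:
T(J) = J*(2 + J) (T(J) = (J + (J - J))*(J + 2) = (J + 0)*(2 + J) = J*(2 + J))
v(N) = 2*N**2 + N*(2 + N) (v(N) = (N**2 + N*N) + N*(2 + N) = (N**2 + N**2) + N*(2 + N) = 2*N**2 + N*(2 + N))
(727 + v(-2 - 2*3))**2 = (727 + (-2 - 2*3)*(2 + 3*(-2 - 2*3)))**2 = (727 + (-2 - 6)*(2 + 3*(-2 - 6)))**2 = (727 - 8*(2 + 3*(-8)))**2 = (727 - 8*(2 - 24))**2 = (727 - 8*(-22))**2 = (727 + 176)**2 = 903**2 = 815409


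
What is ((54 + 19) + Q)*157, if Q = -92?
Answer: -2983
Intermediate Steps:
((54 + 19) + Q)*157 = ((54 + 19) - 92)*157 = (73 - 92)*157 = -19*157 = -2983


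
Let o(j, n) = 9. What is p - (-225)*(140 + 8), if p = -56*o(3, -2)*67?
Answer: -468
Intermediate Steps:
p = -33768 (p = -56*9*67 = -504*67 = -33768)
p - (-225)*(140 + 8) = -33768 - (-225)*(140 + 8) = -33768 - (-225)*148 = -33768 - 1*(-33300) = -33768 + 33300 = -468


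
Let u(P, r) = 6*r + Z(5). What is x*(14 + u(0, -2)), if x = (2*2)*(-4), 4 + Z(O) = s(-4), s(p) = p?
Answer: 96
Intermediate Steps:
Z(O) = -8 (Z(O) = -4 - 4 = -8)
x = -16 (x = 4*(-4) = -16)
u(P, r) = -8 + 6*r (u(P, r) = 6*r - 8 = -8 + 6*r)
x*(14 + u(0, -2)) = -16*(14 + (-8 + 6*(-2))) = -16*(14 + (-8 - 12)) = -16*(14 - 20) = -16*(-6) = 96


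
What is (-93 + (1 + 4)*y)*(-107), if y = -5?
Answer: 12626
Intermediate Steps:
(-93 + (1 + 4)*y)*(-107) = (-93 + (1 + 4)*(-5))*(-107) = (-93 + 5*(-5))*(-107) = (-93 - 25)*(-107) = -118*(-107) = 12626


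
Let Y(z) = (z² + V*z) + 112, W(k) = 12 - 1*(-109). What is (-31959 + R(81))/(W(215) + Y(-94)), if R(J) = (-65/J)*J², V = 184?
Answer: 37224/8227 ≈ 4.5246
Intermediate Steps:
W(k) = 121 (W(k) = 12 + 109 = 121)
R(J) = -65*J
Y(z) = 112 + z² + 184*z (Y(z) = (z² + 184*z) + 112 = 112 + z² + 184*z)
(-31959 + R(81))/(W(215) + Y(-94)) = (-31959 - 65*81)/(121 + (112 + (-94)² + 184*(-94))) = (-31959 - 5265)/(121 + (112 + 8836 - 17296)) = -37224/(121 - 8348) = -37224/(-8227) = -37224*(-1/8227) = 37224/8227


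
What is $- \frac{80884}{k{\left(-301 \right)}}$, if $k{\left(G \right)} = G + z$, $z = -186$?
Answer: $\frac{80884}{487} \approx 166.09$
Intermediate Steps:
$k{\left(G \right)} = -186 + G$ ($k{\left(G \right)} = G - 186 = -186 + G$)
$- \frac{80884}{k{\left(-301 \right)}} = - \frac{80884}{-186 - 301} = - \frac{80884}{-487} = \left(-80884\right) \left(- \frac{1}{487}\right) = \frac{80884}{487}$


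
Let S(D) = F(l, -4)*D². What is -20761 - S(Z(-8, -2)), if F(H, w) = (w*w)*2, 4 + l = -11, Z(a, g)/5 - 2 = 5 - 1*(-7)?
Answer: -177561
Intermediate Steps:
Z(a, g) = 70 (Z(a, g) = 10 + 5*(5 - 1*(-7)) = 10 + 5*(5 + 7) = 10 + 5*12 = 10 + 60 = 70)
l = -15 (l = -4 - 11 = -15)
F(H, w) = 2*w² (F(H, w) = w²*2 = 2*w²)
S(D) = 32*D² (S(D) = (2*(-4)²)*D² = (2*16)*D² = 32*D²)
-20761 - S(Z(-8, -2)) = -20761 - 32*70² = -20761 - 32*4900 = -20761 - 1*156800 = -20761 - 156800 = -177561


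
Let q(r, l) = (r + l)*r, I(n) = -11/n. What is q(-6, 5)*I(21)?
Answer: -22/7 ≈ -3.1429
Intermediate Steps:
q(r, l) = r*(l + r) (q(r, l) = (l + r)*r = r*(l + r))
q(-6, 5)*I(21) = (-6*(5 - 6))*(-11/21) = (-6*(-1))*(-11*1/21) = 6*(-11/21) = -22/7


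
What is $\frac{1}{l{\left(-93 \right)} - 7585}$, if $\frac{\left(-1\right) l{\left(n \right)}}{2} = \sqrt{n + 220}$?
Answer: $- \frac{7585}{57531717} + \frac{2 \sqrt{127}}{57531717} \approx -0.00013145$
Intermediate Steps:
$l{\left(n \right)} = - 2 \sqrt{220 + n}$ ($l{\left(n \right)} = - 2 \sqrt{n + 220} = - 2 \sqrt{220 + n}$)
$\frac{1}{l{\left(-93 \right)} - 7585} = \frac{1}{- 2 \sqrt{220 - 93} - 7585} = \frac{1}{- 2 \sqrt{127} - 7585} = \frac{1}{-7585 - 2 \sqrt{127}}$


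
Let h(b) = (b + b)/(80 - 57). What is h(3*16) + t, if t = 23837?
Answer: 548347/23 ≈ 23841.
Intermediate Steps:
h(b) = 2*b/23 (h(b) = (2*b)/23 = (2*b)*(1/23) = 2*b/23)
h(3*16) + t = 2*(3*16)/23 + 23837 = (2/23)*48 + 23837 = 96/23 + 23837 = 548347/23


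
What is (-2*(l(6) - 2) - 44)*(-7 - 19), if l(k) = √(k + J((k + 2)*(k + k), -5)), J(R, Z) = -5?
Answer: 1092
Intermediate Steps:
l(k) = √(-5 + k) (l(k) = √(k - 5) = √(-5 + k))
(-2*(l(6) - 2) - 44)*(-7 - 19) = (-2*(√(-5 + 6) - 2) - 44)*(-7 - 19) = (-2*(√1 - 2) - 44)*(-26) = (-2*(1 - 2) - 44)*(-26) = (-2*(-1) - 44)*(-26) = (2 - 44)*(-26) = -42*(-26) = 1092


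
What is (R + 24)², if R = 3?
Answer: 729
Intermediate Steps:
(R + 24)² = (3 + 24)² = 27² = 729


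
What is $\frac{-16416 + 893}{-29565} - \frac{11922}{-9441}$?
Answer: $\frac{55447397}{31013685} \approx 1.7878$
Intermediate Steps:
$\frac{-16416 + 893}{-29565} - \frac{11922}{-9441} = \left(-15523\right) \left(- \frac{1}{29565}\right) - - \frac{3974}{3147} = \frac{15523}{29565} + \frac{3974}{3147} = \frac{55447397}{31013685}$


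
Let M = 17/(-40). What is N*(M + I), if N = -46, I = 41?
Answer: -37329/20 ≈ -1866.4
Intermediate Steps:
M = -17/40 (M = 17*(-1/40) = -17/40 ≈ -0.42500)
N*(M + I) = -46*(-17/40 + 41) = -46*1623/40 = -37329/20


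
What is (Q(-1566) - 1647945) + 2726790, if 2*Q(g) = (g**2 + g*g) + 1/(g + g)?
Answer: 22119443063/6264 ≈ 3.5312e+6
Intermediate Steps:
Q(g) = g**2 + 1/(4*g) (Q(g) = ((g**2 + g*g) + 1/(g + g))/2 = ((g**2 + g**2) + 1/(2*g))/2 = (2*g**2 + 1/(2*g))/2 = (1/(2*g) + 2*g**2)/2 = g**2 + 1/(4*g))
(Q(-1566) - 1647945) + 2726790 = ((1/4 + (-1566)**3)/(-1566) - 1647945) + 2726790 = (-(1/4 - 3840389496)/1566 - 1647945) + 2726790 = (-1/1566*(-15361557983/4) - 1647945) + 2726790 = (15361557983/6264 - 1647945) + 2726790 = 5038830503/6264 + 2726790 = 22119443063/6264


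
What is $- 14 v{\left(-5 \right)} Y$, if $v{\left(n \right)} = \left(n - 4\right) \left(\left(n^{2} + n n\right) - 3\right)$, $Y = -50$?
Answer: $-296100$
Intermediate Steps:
$v{\left(n \right)} = \left(-4 + n\right) \left(-3 + 2 n^{2}\right)$ ($v{\left(n \right)} = \left(n - 4\right) \left(\left(n^{2} + n^{2}\right) - 3\right) = \left(-4 + n\right) \left(2 n^{2} - 3\right) = \left(-4 + n\right) \left(-3 + 2 n^{2}\right)$)
$- 14 v{\left(-5 \right)} Y = - 14 \left(12 - 8 \left(-5\right)^{2} - -15 + 2 \left(-5\right)^{3}\right) \left(-50\right) = - 14 \left(12 - 200 + 15 + 2 \left(-125\right)\right) \left(-50\right) = - 14 \left(12 - 200 + 15 - 250\right) \left(-50\right) = \left(-14\right) \left(-423\right) \left(-50\right) = 5922 \left(-50\right) = -296100$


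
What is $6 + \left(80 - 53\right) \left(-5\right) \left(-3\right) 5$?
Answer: $2031$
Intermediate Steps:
$6 + \left(80 - 53\right) \left(-5\right) \left(-3\right) 5 = 6 + 27 \cdot 15 \cdot 5 = 6 + 27 \cdot 75 = 6 + 2025 = 2031$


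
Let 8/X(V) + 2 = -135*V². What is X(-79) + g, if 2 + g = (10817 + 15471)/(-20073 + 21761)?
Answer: 2413024280/177775307 ≈ 13.573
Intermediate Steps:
X(V) = 8/(-2 - 135*V²)
g = 2864/211 (g = -2 + (10817 + 15471)/(-20073 + 21761) = -2 + 26288/1688 = -2 + 26288*(1/1688) = -2 + 3286/211 = 2864/211 ≈ 13.573)
X(-79) + g = -8/(2 + 135*(-79)²) + 2864/211 = -8/(2 + 135*6241) + 2864/211 = -8/(2 + 842535) + 2864/211 = -8/842537 + 2864/211 = 2413024280/177775307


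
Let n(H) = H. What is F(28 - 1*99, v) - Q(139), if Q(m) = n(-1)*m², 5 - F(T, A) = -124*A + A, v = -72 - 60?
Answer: 3090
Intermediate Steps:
v = -132
F(T, A) = 5 + 123*A (F(T, A) = 5 - (-124*A + A) = 5 - (-123)*A = 5 + 123*A)
Q(m) = -m²
F(28 - 1*99, v) - Q(139) = (5 + 123*(-132)) - (-1)*139² = (5 - 16236) - (-1)*19321 = -16231 - 1*(-19321) = -16231 + 19321 = 3090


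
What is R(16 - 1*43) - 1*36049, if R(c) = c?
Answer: -36076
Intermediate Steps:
R(16 - 1*43) - 1*36049 = (16 - 1*43) - 1*36049 = (16 - 43) - 36049 = -27 - 36049 = -36076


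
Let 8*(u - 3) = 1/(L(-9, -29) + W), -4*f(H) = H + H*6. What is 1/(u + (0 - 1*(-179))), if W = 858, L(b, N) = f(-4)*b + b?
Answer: 6288/1144417 ≈ 0.0054945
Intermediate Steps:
f(H) = -7*H/4 (f(H) = -(H + H*6)/4 = -(H + 6*H)/4 = -7*H/4)
L(b, N) = 8*b (L(b, N) = (-7/4*(-4))*b + b = 7*b + b = 8*b)
u = 18865/6288 (u = 3 + 1/(8*(8*(-9) + 858)) = 3 + 1/(8*(-72 + 858)) = 3 + (⅛)/786 = 3 + (⅛)*(1/786) = 3 + 1/6288 = 18865/6288 ≈ 3.0002)
1/(u + (0 - 1*(-179))) = 1/(18865/6288 + (0 - 1*(-179))) = 1/(18865/6288 + (0 + 179)) = 1/(18865/6288 + 179) = 1/(1144417/6288) = 6288/1144417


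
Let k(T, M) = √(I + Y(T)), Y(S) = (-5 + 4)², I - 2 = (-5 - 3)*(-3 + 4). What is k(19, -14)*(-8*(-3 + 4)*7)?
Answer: -56*I*√5 ≈ -125.22*I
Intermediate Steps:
I = -6 (I = 2 + (-5 - 3)*(-3 + 4) = 2 - 8*1 = 2 - 8 = -6)
Y(S) = 1 (Y(S) = (-1)² = 1)
k(T, M) = I*√5 (k(T, M) = √(-6 + 1) = √(-5) = I*√5)
k(19, -14)*(-8*(-3 + 4)*7) = (I*√5)*(-8*(-3 + 4)*7) = (I*√5)*(-8*7) = (I*√5)*(-56) = -56*I*√5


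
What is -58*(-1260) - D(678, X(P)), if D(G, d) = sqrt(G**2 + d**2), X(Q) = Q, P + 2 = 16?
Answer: 73080 - 2*sqrt(114970) ≈ 72402.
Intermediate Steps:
P = 14 (P = -2 + 16 = 14)
-58*(-1260) - D(678, X(P)) = -58*(-1260) - sqrt(678**2 + 14**2) = 73080 - sqrt(459684 + 196) = 73080 - sqrt(459880) = 73080 - 2*sqrt(114970)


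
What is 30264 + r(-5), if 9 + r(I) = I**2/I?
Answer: 30250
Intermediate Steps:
r(I) = -9 + I (r(I) = -9 + I**2/I = -9 + I)
30264 + r(-5) = 30264 + (-9 - 5) = 30264 - 14 = 30250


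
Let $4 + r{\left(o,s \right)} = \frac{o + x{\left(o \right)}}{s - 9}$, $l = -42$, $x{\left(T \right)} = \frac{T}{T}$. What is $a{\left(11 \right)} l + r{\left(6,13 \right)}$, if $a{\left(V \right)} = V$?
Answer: $- \frac{1857}{4} \approx -464.25$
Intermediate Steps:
$x{\left(T \right)} = 1$
$r{\left(o,s \right)} = -4 + \frac{1 + o}{-9 + s}$ ($r{\left(o,s \right)} = -4 + \frac{o + 1}{s - 9} = -4 + \frac{1 + o}{-9 + s}$)
$a{\left(11 \right)} l + r{\left(6,13 \right)} = 11 \left(-42\right) + \frac{37 + 6 - 52}{-9 + 13} = -462 + \frac{37 + 6 - 52}{4} = -462 + \frac{1}{4} \left(-9\right) = -462 - \frac{9}{4} = - \frac{1857}{4}$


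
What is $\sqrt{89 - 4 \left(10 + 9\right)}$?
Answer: $\sqrt{13} \approx 3.6056$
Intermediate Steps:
$\sqrt{89 - 4 \left(10 + 9\right)} = \sqrt{89 - 76} = \sqrt{13}$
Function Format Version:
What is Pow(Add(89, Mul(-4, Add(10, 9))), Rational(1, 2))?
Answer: Pow(13, Rational(1, 2)) ≈ 3.6056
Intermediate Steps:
Pow(Add(89, Mul(-4, Add(10, 9))), Rational(1, 2)) = Pow(Add(89, Mul(-4, 19)), Rational(1, 2)) = Pow(Add(89, -76), Rational(1, 2)) = Pow(13, Rational(1, 2))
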